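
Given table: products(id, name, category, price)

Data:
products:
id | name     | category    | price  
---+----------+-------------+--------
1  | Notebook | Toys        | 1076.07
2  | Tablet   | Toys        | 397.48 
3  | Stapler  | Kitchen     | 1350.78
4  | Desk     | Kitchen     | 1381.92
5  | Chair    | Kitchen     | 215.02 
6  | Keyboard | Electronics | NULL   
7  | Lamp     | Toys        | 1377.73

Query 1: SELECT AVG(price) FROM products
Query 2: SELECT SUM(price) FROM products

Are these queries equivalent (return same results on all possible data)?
No, not equivalent

Query 1 returns: [(966.5,)]
Query 2 returns: [(5799.0,)]

Reason: AVG vs SUM give different aggregate values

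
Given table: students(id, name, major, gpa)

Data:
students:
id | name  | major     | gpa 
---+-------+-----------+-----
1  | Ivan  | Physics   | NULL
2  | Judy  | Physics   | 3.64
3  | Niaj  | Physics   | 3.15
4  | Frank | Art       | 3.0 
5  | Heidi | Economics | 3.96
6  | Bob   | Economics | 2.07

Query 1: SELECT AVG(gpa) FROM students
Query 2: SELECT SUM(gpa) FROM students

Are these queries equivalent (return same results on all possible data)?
No, not equivalent

Query 1 returns: [(3.164,)]
Query 2 returns: [(15.82,)]

Reason: AVG vs SUM give different aggregate values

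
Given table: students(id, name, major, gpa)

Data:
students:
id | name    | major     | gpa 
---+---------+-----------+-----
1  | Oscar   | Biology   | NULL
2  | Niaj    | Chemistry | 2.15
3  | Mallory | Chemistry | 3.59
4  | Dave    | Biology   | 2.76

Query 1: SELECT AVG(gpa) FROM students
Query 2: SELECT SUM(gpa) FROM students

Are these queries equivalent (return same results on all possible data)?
No, not equivalent

Query 1 returns: [(2.8333333333333335,)]
Query 2 returns: [(8.5,)]

Reason: AVG vs SUM give different aggregate values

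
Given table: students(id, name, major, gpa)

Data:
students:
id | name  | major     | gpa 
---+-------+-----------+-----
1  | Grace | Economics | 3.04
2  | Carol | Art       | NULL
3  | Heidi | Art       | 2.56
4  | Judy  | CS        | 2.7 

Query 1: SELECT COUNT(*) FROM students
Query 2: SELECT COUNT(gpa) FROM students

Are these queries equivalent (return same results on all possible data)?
No, not equivalent

Query 1 returns: [(4,)]
Query 2 returns: [(3,)]

Reason: COUNT(*) includes NULLs, COUNT(column) excludes them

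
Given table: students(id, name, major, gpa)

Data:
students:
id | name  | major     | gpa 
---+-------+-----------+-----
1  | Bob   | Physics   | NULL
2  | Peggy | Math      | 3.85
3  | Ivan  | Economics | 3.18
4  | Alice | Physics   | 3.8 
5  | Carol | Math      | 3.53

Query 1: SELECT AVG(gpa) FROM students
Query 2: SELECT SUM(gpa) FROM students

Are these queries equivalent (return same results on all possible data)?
No, not equivalent

Query 1 returns: [(3.59,)]
Query 2 returns: [(14.36,)]

Reason: AVG vs SUM give different aggregate values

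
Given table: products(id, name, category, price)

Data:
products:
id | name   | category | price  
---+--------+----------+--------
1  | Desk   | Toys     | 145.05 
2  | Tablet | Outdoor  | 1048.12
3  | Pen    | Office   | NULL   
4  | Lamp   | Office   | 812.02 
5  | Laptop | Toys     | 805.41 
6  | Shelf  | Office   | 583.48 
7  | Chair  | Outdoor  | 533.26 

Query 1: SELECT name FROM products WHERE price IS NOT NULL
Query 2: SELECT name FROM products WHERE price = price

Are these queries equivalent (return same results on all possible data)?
Yes, equivalent

Both queries return: [('Chair',), ('Desk',), ('Lamp',), ('Laptop',), ('Shelf',), ('Tablet',)]

Reason: IS NOT NULL vs self-equality (both exclude NULLs)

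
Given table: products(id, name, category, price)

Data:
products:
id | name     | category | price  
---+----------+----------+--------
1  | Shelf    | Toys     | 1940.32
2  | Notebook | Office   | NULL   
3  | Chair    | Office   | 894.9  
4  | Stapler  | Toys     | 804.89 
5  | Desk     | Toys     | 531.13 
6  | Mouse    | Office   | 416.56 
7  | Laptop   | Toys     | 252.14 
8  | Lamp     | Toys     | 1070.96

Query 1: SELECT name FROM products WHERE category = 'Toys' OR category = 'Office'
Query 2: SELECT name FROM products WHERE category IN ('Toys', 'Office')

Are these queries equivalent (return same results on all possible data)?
Yes, equivalent

Both queries return: [('Chair',), ('Desk',), ('Lamp',), ('Laptop',), ('Mouse',), ('Notebook',), ('Shelf',), ('Stapler',)]

Reason: OR vs IN are equivalent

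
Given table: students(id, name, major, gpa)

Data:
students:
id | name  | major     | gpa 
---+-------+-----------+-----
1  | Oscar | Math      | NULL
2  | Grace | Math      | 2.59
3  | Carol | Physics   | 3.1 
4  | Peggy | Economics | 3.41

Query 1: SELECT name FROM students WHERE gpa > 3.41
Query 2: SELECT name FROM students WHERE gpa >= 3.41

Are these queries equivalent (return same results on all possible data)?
No, not equivalent

Query 1 returns: []
Query 2 returns: [('Peggy',)]

Reason: > vs >= gives different results when gpa = 3.41 exists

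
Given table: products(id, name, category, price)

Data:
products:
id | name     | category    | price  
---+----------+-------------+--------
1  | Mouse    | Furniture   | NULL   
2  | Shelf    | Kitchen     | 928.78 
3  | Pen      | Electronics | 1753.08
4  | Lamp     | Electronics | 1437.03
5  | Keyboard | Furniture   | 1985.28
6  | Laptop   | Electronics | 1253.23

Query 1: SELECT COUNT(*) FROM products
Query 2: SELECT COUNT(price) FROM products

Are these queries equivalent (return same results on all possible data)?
No, not equivalent

Query 1 returns: [(6,)]
Query 2 returns: [(5,)]

Reason: COUNT(*) includes NULLs, COUNT(column) excludes them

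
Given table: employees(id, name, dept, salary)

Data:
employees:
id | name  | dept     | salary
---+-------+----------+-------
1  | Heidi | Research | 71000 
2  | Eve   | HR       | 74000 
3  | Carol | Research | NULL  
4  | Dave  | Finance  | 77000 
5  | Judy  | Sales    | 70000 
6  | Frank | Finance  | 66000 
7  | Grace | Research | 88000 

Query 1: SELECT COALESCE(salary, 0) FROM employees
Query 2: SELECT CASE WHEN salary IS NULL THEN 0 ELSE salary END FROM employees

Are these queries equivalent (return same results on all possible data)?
Yes, equivalent

Both queries return: [(0,), (66000,), (70000,), (71000,), (74000,), (77000,), (88000,)]

Reason: COALESCE vs CASE for NULL handling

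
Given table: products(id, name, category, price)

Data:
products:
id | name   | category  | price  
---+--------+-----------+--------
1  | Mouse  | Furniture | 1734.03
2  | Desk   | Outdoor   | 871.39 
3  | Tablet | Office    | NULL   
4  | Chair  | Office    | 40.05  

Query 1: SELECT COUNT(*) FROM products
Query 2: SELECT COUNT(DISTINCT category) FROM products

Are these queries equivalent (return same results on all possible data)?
No, not equivalent

Query 1 returns: [(4,)]
Query 2 returns: [(3,)]

Reason: COUNT(*) counts rows, COUNT(DISTINCT category) counts unique categorys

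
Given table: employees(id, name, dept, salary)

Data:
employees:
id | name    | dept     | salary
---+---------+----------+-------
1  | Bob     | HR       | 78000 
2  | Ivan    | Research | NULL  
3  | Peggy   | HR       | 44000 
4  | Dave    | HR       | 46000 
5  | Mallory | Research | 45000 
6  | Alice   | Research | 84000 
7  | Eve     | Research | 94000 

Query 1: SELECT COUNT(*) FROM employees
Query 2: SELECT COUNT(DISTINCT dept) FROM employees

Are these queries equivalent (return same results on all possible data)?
No, not equivalent

Query 1 returns: [(7,)]
Query 2 returns: [(2,)]

Reason: COUNT(*) counts rows, COUNT(DISTINCT dept) counts unique depts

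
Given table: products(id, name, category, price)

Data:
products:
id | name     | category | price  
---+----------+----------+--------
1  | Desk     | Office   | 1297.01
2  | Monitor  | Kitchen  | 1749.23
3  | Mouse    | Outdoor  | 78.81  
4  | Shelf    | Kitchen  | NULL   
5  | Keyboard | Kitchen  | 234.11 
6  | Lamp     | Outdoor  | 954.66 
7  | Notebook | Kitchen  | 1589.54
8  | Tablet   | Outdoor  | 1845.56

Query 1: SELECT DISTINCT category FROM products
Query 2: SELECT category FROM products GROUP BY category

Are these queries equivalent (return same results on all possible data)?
Yes, equivalent

Both queries return: [('Kitchen',), ('Office',), ('Outdoor',)]

Reason: Both get unique categorys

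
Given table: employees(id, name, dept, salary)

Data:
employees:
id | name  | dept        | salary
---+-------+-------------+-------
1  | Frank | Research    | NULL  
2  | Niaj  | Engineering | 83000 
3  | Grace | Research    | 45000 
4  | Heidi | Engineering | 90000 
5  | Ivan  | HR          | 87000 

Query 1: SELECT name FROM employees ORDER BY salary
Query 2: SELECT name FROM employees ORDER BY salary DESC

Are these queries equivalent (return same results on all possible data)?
No, not equivalent

Query 1 returns: [('Frank',), ('Grace',), ('Niaj',), ('Ivan',), ('Heidi',)]
Query 2 returns: [('Heidi',), ('Ivan',), ('Niaj',), ('Grace',), ('Frank',)]

Reason: ASC vs DESC gives opposite ordering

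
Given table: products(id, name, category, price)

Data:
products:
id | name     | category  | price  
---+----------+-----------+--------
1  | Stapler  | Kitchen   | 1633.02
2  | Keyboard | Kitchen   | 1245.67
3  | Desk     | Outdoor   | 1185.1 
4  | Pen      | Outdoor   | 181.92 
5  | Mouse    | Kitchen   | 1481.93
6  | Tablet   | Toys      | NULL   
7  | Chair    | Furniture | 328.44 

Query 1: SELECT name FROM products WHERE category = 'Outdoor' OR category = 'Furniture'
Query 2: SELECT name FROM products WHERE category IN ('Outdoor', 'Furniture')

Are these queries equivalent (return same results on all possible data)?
Yes, equivalent

Both queries return: [('Chair',), ('Desk',), ('Pen',)]

Reason: OR vs IN are equivalent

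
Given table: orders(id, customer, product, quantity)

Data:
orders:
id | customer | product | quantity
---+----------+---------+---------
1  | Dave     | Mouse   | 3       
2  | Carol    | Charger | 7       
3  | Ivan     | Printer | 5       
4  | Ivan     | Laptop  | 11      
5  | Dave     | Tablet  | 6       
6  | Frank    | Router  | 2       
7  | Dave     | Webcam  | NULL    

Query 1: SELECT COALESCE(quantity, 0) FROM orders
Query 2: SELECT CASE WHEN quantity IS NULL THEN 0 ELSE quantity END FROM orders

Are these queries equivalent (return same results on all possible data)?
Yes, equivalent

Both queries return: [(0,), (2,), (3,), (5,), (6,), (7,), (11,)]

Reason: COALESCE vs CASE for NULL handling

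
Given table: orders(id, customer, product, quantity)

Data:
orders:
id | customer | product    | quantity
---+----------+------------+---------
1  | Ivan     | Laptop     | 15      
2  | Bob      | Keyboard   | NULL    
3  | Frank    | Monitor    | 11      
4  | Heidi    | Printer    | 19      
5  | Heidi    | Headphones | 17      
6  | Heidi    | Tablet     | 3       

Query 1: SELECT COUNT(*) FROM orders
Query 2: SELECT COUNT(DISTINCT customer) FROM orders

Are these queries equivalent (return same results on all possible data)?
No, not equivalent

Query 1 returns: [(6,)]
Query 2 returns: [(4,)]

Reason: COUNT(*) counts rows, COUNT(DISTINCT customer) counts unique customers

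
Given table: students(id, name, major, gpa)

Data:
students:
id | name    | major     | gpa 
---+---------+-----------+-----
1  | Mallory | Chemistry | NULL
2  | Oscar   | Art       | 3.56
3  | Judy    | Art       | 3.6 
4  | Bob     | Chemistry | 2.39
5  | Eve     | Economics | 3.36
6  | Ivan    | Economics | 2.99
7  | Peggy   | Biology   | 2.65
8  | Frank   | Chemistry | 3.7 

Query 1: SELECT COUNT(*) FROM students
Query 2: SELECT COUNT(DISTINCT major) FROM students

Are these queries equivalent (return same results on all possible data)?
No, not equivalent

Query 1 returns: [(8,)]
Query 2 returns: [(4,)]

Reason: COUNT(*) counts rows, COUNT(DISTINCT major) counts unique majors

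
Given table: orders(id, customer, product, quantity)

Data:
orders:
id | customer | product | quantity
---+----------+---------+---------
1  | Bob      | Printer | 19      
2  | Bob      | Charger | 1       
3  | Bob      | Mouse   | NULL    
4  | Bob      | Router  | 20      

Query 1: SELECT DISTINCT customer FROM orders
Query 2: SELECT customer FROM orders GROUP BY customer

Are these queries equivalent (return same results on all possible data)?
Yes, equivalent

Both queries return: [('Bob',)]

Reason: Both get unique customers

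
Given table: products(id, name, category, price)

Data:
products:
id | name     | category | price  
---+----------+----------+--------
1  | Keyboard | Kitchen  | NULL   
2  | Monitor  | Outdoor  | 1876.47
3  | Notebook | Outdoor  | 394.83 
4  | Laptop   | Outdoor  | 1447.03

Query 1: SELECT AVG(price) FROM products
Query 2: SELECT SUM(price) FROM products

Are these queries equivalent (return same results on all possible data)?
No, not equivalent

Query 1 returns: [(1239.4433333333334,)]
Query 2 returns: [(3718.33,)]

Reason: AVG vs SUM give different aggregate values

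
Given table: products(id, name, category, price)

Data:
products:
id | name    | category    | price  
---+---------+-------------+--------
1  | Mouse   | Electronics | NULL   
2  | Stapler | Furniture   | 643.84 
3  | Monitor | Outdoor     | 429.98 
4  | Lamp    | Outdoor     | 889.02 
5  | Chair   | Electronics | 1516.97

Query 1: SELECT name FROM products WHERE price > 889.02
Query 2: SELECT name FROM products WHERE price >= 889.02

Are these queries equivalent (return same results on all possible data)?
No, not equivalent

Query 1 returns: [('Chair',)]
Query 2 returns: [('Lamp',), ('Chair',)]

Reason: > vs >= gives different results when price = 889.02 exists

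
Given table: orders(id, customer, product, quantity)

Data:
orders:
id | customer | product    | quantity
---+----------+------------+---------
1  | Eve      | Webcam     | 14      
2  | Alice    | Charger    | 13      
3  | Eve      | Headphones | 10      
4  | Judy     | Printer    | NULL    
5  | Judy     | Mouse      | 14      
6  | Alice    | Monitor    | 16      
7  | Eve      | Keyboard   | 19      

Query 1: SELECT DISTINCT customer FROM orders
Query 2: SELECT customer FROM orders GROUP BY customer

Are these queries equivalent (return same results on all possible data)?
Yes, equivalent

Both queries return: [('Alice',), ('Eve',), ('Judy',)]

Reason: Both get unique customers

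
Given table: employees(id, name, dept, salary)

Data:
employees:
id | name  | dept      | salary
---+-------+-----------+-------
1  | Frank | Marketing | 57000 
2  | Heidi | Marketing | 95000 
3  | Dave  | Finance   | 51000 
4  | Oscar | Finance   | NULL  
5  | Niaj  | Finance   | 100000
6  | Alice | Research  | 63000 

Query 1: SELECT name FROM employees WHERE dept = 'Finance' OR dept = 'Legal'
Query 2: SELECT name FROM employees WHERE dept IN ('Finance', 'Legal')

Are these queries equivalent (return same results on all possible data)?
Yes, equivalent

Both queries return: [('Dave',), ('Niaj',), ('Oscar',)]

Reason: OR vs IN are equivalent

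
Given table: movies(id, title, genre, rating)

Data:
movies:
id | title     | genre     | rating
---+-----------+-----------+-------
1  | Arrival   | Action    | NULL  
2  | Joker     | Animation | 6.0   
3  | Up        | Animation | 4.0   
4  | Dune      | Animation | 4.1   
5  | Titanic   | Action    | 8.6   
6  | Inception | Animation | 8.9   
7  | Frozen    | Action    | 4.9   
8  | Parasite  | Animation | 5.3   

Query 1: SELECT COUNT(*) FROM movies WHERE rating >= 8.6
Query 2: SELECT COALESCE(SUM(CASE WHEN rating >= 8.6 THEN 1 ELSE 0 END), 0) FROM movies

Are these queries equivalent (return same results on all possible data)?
Yes, equivalent

Both queries return: [(2,)]

Reason: COUNT with WHERE vs conditional SUM (COALESCE handles empty-table NULL)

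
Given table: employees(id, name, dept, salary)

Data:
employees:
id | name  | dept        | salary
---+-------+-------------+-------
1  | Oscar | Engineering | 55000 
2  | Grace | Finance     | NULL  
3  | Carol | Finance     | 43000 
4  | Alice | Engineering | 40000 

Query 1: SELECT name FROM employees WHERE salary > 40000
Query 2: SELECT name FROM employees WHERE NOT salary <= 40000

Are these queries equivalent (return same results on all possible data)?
Yes, equivalent

Both queries return: [('Carol',), ('Oscar',)]

Reason: Both filter salary > 40000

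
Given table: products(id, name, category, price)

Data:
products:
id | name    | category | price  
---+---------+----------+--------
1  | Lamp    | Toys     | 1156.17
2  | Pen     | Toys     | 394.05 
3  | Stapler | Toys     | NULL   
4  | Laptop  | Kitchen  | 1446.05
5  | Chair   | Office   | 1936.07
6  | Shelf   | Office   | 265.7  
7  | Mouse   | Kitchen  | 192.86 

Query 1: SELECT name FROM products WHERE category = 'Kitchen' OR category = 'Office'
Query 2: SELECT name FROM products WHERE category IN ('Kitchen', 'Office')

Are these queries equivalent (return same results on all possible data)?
Yes, equivalent

Both queries return: [('Chair',), ('Laptop',), ('Mouse',), ('Shelf',)]

Reason: OR vs IN are equivalent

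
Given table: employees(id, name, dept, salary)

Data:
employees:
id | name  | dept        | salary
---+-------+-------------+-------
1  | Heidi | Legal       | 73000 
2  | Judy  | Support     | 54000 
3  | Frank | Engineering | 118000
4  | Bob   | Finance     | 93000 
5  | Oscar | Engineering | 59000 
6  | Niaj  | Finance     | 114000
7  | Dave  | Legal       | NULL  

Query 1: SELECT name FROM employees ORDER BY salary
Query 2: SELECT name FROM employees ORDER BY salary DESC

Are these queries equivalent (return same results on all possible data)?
No, not equivalent

Query 1 returns: [('Dave',), ('Judy',), ('Oscar',), ('Heidi',), ('Bob',), ('Niaj',), ('Frank',)]
Query 2 returns: [('Frank',), ('Niaj',), ('Bob',), ('Heidi',), ('Oscar',), ('Judy',), ('Dave',)]

Reason: ASC vs DESC gives opposite ordering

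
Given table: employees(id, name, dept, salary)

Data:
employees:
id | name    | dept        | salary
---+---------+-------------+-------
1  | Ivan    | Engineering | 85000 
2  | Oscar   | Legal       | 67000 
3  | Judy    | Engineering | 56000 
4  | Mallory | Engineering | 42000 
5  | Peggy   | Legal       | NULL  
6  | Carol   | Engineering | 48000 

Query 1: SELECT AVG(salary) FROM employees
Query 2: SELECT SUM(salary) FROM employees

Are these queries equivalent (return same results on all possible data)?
No, not equivalent

Query 1 returns: [(59600.0,)]
Query 2 returns: [(298000,)]

Reason: AVG vs SUM give different aggregate values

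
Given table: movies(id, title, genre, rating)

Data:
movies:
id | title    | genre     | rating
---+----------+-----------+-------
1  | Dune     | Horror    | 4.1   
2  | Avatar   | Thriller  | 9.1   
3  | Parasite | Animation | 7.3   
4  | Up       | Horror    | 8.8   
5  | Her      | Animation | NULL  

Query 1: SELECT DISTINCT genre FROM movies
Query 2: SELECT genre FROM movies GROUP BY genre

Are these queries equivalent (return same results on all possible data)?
Yes, equivalent

Both queries return: [('Animation',), ('Horror',), ('Thriller',)]

Reason: Both get unique genres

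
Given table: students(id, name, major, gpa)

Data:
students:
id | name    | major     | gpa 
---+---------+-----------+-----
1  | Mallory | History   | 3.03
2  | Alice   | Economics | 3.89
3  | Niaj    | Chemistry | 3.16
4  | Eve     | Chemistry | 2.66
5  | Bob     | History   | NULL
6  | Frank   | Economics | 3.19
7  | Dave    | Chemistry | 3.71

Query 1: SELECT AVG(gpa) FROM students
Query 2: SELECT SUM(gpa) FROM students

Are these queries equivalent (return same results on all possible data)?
No, not equivalent

Query 1 returns: [(3.2733333333333334,)]
Query 2 returns: [(19.64,)]

Reason: AVG vs SUM give different aggregate values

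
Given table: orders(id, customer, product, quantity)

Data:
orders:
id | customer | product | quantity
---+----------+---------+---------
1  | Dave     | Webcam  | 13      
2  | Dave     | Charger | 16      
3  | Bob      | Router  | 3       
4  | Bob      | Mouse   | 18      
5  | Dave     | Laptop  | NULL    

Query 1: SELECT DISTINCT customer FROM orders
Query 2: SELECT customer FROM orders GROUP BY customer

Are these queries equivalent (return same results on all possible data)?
Yes, equivalent

Both queries return: [('Bob',), ('Dave',)]

Reason: Both get unique customers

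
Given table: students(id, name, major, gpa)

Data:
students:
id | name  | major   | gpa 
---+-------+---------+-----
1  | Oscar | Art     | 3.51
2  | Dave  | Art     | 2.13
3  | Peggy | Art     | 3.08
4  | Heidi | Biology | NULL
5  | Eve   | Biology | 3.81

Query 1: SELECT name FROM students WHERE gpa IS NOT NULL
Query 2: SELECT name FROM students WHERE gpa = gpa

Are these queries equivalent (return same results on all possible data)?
Yes, equivalent

Both queries return: [('Dave',), ('Eve',), ('Oscar',), ('Peggy',)]

Reason: IS NOT NULL vs self-equality (both exclude NULLs)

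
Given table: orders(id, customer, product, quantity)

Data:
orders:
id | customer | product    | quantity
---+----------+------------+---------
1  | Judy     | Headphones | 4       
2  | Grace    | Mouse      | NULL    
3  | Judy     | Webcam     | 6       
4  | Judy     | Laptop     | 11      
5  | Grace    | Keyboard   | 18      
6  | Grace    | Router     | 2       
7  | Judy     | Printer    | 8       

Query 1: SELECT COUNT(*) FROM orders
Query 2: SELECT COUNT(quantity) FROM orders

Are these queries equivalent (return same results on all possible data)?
No, not equivalent

Query 1 returns: [(7,)]
Query 2 returns: [(6,)]

Reason: COUNT(*) includes NULLs, COUNT(column) excludes them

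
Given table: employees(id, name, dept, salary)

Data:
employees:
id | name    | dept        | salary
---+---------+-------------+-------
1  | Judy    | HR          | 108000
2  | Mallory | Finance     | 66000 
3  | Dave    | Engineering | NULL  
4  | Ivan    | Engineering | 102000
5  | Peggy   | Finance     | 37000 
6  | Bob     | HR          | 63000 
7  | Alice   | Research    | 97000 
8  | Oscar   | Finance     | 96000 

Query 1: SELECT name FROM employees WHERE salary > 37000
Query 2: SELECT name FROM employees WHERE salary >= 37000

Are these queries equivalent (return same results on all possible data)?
No, not equivalent

Query 1 returns: [('Judy',), ('Mallory',), ('Ivan',), ('Bob',), ('Alice',), ('Oscar',)]
Query 2 returns: [('Judy',), ('Mallory',), ('Ivan',), ('Peggy',), ('Bob',), ('Alice',), ('Oscar',)]

Reason: > vs >= gives different results when salary = 37000 exists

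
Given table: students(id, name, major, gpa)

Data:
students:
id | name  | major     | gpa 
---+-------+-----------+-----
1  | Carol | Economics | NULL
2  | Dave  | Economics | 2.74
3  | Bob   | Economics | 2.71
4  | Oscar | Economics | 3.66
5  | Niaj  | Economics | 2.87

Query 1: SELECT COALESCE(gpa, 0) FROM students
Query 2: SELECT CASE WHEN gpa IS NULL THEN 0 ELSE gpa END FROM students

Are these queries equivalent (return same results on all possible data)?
Yes, equivalent

Both queries return: [(0,), (2.71,), (2.74,), (2.87,), (3.66,)]

Reason: COALESCE vs CASE for NULL handling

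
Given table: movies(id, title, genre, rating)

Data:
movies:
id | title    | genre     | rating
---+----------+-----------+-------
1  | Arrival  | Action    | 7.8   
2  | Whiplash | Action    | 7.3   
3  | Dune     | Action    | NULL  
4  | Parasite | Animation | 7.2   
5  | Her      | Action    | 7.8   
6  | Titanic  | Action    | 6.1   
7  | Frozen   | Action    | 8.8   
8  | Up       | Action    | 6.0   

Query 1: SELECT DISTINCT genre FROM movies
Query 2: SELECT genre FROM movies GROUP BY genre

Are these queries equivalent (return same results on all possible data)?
Yes, equivalent

Both queries return: [('Action',), ('Animation',)]

Reason: Both get unique genres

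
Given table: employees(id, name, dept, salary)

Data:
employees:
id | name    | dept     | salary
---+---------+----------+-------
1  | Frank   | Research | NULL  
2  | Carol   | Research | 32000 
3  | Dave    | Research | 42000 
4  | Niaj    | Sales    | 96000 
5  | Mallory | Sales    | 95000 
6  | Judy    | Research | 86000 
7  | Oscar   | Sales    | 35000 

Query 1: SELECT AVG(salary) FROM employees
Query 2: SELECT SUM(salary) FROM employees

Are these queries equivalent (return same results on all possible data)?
No, not equivalent

Query 1 returns: [(64333.333333333336,)]
Query 2 returns: [(386000,)]

Reason: AVG vs SUM give different aggregate values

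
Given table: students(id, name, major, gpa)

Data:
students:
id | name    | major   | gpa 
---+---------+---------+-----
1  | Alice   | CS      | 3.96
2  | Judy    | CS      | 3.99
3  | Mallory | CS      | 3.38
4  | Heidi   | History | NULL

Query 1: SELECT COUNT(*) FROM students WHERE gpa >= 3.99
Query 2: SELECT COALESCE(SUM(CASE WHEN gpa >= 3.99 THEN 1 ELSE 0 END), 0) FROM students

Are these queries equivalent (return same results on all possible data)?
Yes, equivalent

Both queries return: [(1,)]

Reason: COUNT with WHERE vs conditional SUM (COALESCE handles empty-table NULL)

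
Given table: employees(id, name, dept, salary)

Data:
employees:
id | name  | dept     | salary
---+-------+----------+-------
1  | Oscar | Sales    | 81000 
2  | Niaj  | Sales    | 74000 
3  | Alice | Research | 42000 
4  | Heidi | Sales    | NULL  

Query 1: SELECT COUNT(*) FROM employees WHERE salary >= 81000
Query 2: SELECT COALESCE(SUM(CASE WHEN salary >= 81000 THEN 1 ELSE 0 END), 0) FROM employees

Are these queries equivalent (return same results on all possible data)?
Yes, equivalent

Both queries return: [(1,)]

Reason: COUNT with WHERE vs conditional SUM (COALESCE handles empty-table NULL)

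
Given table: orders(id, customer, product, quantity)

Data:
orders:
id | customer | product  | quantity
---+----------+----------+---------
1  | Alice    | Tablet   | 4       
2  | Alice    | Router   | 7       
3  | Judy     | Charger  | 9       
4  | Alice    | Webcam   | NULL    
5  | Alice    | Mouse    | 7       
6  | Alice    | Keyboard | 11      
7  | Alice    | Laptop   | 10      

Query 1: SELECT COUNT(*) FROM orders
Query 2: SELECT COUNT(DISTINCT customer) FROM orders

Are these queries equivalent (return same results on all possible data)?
No, not equivalent

Query 1 returns: [(7,)]
Query 2 returns: [(2,)]

Reason: COUNT(*) counts rows, COUNT(DISTINCT customer) counts unique customers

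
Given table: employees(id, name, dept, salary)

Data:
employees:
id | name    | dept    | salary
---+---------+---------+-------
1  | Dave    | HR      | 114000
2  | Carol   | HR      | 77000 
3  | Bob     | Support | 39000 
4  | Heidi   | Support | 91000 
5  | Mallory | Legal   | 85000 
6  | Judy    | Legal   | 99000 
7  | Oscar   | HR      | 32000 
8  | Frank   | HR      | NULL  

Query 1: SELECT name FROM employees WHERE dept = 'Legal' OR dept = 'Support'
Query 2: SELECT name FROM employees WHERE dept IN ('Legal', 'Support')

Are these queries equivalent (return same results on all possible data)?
Yes, equivalent

Both queries return: [('Bob',), ('Heidi',), ('Judy',), ('Mallory',)]

Reason: OR vs IN are equivalent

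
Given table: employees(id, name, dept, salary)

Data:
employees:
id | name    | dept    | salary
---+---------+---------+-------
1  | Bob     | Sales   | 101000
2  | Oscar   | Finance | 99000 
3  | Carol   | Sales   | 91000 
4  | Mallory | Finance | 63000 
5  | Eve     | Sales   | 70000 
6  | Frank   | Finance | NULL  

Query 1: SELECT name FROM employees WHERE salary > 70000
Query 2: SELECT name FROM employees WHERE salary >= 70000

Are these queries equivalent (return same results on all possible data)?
No, not equivalent

Query 1 returns: [('Bob',), ('Oscar',), ('Carol',)]
Query 2 returns: [('Bob',), ('Oscar',), ('Carol',), ('Eve',)]

Reason: > vs >= gives different results when salary = 70000 exists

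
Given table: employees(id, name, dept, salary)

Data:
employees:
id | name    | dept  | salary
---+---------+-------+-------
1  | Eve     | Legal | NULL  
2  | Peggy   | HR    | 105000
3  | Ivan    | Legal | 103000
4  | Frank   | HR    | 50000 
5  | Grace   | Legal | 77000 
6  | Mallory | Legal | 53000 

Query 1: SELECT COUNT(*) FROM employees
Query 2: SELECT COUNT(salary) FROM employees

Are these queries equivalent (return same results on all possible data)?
No, not equivalent

Query 1 returns: [(6,)]
Query 2 returns: [(5,)]

Reason: COUNT(*) includes NULLs, COUNT(column) excludes them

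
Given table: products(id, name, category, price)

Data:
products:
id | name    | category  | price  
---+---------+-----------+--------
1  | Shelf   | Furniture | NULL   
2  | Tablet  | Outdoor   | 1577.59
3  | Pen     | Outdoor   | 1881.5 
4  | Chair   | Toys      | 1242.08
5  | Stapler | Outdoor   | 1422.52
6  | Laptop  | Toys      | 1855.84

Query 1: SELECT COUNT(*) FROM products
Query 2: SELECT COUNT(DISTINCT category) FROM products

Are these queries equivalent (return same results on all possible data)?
No, not equivalent

Query 1 returns: [(6,)]
Query 2 returns: [(3,)]

Reason: COUNT(*) counts rows, COUNT(DISTINCT category) counts unique categorys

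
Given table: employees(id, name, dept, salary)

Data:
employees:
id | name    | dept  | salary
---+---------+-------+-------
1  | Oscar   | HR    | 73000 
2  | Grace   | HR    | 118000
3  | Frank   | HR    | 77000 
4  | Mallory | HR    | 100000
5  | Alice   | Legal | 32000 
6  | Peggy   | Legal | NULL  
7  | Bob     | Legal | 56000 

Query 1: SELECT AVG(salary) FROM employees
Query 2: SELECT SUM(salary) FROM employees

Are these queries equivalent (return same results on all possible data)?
No, not equivalent

Query 1 returns: [(76000.0,)]
Query 2 returns: [(456000,)]

Reason: AVG vs SUM give different aggregate values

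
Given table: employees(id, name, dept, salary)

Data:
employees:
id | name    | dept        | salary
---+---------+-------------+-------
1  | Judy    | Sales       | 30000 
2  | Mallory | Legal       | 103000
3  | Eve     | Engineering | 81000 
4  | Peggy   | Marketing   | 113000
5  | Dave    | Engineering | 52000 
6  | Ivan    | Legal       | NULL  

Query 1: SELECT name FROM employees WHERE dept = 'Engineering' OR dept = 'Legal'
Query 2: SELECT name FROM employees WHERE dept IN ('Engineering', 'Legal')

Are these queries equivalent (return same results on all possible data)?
Yes, equivalent

Both queries return: [('Dave',), ('Eve',), ('Ivan',), ('Mallory',)]

Reason: OR vs IN are equivalent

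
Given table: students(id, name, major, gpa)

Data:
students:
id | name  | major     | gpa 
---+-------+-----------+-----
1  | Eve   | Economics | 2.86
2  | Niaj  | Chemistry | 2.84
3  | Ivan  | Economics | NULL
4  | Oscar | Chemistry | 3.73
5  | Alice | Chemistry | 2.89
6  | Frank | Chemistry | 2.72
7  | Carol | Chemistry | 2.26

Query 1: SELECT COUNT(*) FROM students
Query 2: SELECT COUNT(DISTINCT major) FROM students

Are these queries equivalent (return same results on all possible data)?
No, not equivalent

Query 1 returns: [(7,)]
Query 2 returns: [(2,)]

Reason: COUNT(*) counts rows, COUNT(DISTINCT major) counts unique majors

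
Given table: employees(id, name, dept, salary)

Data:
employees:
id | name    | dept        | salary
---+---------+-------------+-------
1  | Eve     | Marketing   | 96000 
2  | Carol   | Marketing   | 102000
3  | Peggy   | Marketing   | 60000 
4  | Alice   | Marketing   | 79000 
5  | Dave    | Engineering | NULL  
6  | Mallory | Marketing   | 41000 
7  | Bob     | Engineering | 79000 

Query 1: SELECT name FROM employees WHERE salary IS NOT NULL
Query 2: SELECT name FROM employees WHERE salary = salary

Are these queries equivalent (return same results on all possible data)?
Yes, equivalent

Both queries return: [('Alice',), ('Bob',), ('Carol',), ('Eve',), ('Mallory',), ('Peggy',)]

Reason: IS NOT NULL vs self-equality (both exclude NULLs)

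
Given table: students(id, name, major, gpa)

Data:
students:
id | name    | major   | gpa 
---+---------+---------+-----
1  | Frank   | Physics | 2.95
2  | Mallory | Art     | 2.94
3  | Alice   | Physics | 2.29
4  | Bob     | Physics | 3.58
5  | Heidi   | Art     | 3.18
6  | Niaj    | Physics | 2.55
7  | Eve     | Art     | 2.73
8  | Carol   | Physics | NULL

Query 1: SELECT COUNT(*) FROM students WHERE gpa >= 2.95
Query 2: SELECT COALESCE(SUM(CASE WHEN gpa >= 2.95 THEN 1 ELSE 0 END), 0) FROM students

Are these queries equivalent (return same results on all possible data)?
Yes, equivalent

Both queries return: [(3,)]

Reason: COUNT with WHERE vs conditional SUM (COALESCE handles empty-table NULL)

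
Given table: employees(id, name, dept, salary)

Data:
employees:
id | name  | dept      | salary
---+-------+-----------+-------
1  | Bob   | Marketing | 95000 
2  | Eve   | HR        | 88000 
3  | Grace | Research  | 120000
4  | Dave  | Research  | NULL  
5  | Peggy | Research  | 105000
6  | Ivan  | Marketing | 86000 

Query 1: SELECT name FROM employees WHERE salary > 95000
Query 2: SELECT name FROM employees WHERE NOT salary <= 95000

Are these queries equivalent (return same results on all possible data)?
Yes, equivalent

Both queries return: [('Grace',), ('Peggy',)]

Reason: Both filter salary > 95000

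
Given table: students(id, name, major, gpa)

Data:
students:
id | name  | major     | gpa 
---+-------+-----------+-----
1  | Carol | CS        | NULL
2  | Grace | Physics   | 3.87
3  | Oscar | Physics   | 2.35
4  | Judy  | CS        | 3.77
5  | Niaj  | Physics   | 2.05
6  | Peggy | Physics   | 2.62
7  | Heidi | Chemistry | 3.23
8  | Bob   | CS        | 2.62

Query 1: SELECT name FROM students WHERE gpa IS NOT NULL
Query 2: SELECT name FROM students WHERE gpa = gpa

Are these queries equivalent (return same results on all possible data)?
Yes, equivalent

Both queries return: [('Bob',), ('Grace',), ('Heidi',), ('Judy',), ('Niaj',), ('Oscar',), ('Peggy',)]

Reason: IS NOT NULL vs self-equality (both exclude NULLs)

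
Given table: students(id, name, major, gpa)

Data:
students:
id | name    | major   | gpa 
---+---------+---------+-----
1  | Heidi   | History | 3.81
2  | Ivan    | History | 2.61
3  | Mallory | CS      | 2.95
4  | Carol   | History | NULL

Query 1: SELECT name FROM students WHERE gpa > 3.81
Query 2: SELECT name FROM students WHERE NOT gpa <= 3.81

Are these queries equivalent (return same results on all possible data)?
Yes, equivalent

Both queries return: []

Reason: Both filter gpa > 3.81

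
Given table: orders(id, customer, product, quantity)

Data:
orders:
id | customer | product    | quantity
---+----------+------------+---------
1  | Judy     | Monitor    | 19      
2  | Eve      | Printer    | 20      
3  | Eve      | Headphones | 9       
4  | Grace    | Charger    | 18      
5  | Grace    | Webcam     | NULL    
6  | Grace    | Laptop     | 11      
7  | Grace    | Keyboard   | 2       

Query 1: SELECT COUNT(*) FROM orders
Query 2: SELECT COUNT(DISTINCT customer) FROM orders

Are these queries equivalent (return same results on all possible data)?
No, not equivalent

Query 1 returns: [(7,)]
Query 2 returns: [(3,)]

Reason: COUNT(*) counts rows, COUNT(DISTINCT customer) counts unique customers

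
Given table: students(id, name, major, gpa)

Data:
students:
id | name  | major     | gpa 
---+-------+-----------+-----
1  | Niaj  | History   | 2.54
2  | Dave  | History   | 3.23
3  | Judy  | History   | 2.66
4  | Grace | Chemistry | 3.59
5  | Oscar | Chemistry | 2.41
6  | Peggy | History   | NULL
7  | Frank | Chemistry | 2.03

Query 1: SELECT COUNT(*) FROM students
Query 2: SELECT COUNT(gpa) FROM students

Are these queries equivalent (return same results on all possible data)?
No, not equivalent

Query 1 returns: [(7,)]
Query 2 returns: [(6,)]

Reason: COUNT(*) includes NULLs, COUNT(column) excludes them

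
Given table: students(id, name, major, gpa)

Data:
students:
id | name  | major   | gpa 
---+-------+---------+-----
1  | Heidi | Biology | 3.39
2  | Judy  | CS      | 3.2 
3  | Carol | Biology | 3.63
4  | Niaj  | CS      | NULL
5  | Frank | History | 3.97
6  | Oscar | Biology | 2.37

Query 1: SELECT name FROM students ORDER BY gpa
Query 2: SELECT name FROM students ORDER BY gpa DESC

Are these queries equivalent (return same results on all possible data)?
No, not equivalent

Query 1 returns: [('Niaj',), ('Oscar',), ('Judy',), ('Heidi',), ('Carol',), ('Frank',)]
Query 2 returns: [('Frank',), ('Carol',), ('Heidi',), ('Judy',), ('Oscar',), ('Niaj',)]

Reason: ASC vs DESC gives opposite ordering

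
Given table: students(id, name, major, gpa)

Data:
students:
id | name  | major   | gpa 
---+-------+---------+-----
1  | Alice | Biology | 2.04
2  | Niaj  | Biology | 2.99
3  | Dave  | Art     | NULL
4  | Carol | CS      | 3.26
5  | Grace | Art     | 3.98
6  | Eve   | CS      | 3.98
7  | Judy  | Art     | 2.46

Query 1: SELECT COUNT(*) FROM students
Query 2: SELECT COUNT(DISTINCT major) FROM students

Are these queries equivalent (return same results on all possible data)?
No, not equivalent

Query 1 returns: [(7,)]
Query 2 returns: [(3,)]

Reason: COUNT(*) counts rows, COUNT(DISTINCT major) counts unique majors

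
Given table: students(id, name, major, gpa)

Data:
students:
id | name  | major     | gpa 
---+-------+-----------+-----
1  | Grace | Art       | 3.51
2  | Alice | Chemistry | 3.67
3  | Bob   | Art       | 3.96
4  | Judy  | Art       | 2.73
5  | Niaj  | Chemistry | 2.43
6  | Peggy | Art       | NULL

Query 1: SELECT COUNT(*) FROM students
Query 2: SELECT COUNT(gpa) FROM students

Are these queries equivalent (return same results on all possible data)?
No, not equivalent

Query 1 returns: [(6,)]
Query 2 returns: [(5,)]

Reason: COUNT(*) includes NULLs, COUNT(column) excludes them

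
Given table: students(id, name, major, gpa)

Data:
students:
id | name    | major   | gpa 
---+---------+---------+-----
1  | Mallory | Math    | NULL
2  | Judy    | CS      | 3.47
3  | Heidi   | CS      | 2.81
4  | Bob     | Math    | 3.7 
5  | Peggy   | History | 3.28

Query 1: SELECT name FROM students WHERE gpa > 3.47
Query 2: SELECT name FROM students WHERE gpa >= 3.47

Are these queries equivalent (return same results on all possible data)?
No, not equivalent

Query 1 returns: [('Bob',)]
Query 2 returns: [('Judy',), ('Bob',)]

Reason: > vs >= gives different results when gpa = 3.47 exists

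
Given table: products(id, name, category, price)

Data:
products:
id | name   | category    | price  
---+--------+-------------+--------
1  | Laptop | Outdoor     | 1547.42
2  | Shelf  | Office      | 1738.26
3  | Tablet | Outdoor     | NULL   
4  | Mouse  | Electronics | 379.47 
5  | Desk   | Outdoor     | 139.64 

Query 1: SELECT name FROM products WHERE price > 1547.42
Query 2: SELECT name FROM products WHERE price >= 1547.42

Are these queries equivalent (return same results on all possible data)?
No, not equivalent

Query 1 returns: [('Shelf',)]
Query 2 returns: [('Laptop',), ('Shelf',)]

Reason: > vs >= gives different results when price = 1547.42 exists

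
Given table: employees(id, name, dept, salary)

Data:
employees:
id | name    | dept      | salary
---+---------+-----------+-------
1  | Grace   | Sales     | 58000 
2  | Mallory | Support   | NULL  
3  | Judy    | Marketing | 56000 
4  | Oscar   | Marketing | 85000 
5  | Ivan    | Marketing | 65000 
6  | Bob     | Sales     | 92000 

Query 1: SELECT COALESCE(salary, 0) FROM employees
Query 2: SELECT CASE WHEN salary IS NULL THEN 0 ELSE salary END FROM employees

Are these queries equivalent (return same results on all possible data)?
Yes, equivalent

Both queries return: [(0,), (56000,), (58000,), (65000,), (85000,), (92000,)]

Reason: COALESCE vs CASE for NULL handling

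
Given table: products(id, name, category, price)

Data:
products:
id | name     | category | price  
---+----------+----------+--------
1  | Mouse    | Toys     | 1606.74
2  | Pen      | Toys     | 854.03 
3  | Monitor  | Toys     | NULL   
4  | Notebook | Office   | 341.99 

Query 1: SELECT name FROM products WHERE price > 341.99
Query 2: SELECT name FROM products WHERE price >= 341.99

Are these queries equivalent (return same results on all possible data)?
No, not equivalent

Query 1 returns: [('Mouse',), ('Pen',)]
Query 2 returns: [('Mouse',), ('Pen',), ('Notebook',)]

Reason: > vs >= gives different results when price = 341.99 exists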